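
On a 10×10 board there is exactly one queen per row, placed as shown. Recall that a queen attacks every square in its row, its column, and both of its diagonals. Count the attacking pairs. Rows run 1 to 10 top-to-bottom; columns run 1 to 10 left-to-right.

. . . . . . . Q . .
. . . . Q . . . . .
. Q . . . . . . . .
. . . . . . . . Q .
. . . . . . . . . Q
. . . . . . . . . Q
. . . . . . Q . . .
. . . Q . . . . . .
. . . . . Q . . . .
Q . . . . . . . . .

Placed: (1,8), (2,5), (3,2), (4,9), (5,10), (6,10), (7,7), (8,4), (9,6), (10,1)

Same column: (5,10)–(6,10) (column 10).
Same diagonal: (4,9)–(5,10) (|4−5| = |9−10| = 1); (5,10)–(9,6) (|5−9| = |10−6| = 4).
Total attacking pairs: 3.

3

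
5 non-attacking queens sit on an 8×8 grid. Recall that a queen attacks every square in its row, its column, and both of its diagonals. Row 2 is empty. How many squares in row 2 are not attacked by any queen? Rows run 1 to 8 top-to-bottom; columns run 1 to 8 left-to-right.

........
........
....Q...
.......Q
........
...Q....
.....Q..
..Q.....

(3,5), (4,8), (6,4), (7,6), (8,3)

(3,5) attacks row 2 at column 5 and diagonals 4, 6.
(4,8) attacks row 2 at column 8 and diagonals 6.
(6,4) attacks row 2 at column 4 and diagonals 8.
(7,6) attacks row 2 at column 6 and diagonals 1.
(8,3) attacks row 2 at column 3.
Attacked columns: {1, 3, 4, 5, 6, 8}. Safe: {2, 7}.

2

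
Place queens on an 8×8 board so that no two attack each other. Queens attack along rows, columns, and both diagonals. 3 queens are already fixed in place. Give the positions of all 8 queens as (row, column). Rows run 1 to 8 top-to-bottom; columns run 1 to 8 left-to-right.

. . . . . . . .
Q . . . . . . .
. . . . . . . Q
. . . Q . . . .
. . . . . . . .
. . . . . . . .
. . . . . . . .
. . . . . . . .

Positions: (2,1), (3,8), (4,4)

(1,5) (2,1) (3,8) (4,4) (5,2) (6,7) (7,3) (8,6)

Row 1: attacked by (2,1)→{1,2}; (3,8)→{6,8}; (4,4)→{1,4,7}. Safe: 3, 5. Place at column 5.
Row 5: attacked by (1,5)→{1,5}; (2,1)→{1,4}; (3,8)→{6,8}; (4,4)→{3,4,5}. Safe: 2, 7. Place at column 2.
Row 6: attacked by (1,5)→{5}; (2,1)→{1,5}; (3,8)→{5,8}; (4,4)→{2,4,6}; (5,2)→{1,2,3}. Safe: 7. Place at column 7.
Row 7: attacked by (1,5)→{5}; (2,1)→{1,6}; (3,8)→{4,8}; (4,4)→{1,4,7}; (5,2)→{2,4}; (6,7)→{6,7,8}. Safe: 3. Place at column 3.
Row 8: attacked by (1,5)→{5}; (2,1)→{1,7}; (3,8)→{3,8}; (4,4)→{4,8}; (5,2)→{2,5}; (6,7)→{5,7}; (7,3)→{2,3,4}. Safe: 6. Place at column 6.
Columns [5, 1, 8, 4, 2, 7, 3, 6], r−c [-4, 1, -5, 0, 3, -1, 4, 2], r+c [6, 3, 11, 8, 7, 13, 10, 14] are all distinct, so no two queens attack.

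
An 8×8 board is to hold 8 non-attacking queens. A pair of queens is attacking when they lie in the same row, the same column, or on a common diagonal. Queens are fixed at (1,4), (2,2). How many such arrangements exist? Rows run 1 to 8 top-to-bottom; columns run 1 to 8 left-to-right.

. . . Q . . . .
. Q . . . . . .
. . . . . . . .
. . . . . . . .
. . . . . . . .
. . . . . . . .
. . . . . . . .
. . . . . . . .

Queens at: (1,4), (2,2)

6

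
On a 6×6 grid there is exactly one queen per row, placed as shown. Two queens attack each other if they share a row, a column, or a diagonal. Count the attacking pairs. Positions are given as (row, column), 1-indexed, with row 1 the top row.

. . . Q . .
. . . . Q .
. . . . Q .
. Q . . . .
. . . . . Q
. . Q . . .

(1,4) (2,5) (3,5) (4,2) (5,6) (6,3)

2

Same column: (2,5)–(3,5) (column 5).
Same diagonal: (1,4)–(2,5) (|1−2| = |4−5| = 1).
Total attacking pairs: 2.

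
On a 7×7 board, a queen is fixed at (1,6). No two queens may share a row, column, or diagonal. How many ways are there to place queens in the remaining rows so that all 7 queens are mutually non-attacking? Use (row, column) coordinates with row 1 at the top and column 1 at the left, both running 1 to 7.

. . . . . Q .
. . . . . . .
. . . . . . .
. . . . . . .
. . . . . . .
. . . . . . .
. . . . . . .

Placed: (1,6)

7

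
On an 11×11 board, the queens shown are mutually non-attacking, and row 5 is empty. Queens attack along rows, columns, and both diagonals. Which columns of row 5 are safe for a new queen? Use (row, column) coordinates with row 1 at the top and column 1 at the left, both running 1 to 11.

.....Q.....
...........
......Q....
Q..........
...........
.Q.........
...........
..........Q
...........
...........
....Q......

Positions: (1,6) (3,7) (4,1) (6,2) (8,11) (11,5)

(1,6) attacks row 5 at column 6 and diagonals 2, 10.
(3,7) attacks row 5 at column 7 and diagonals 5, 9.
(4,1) attacks row 5 at column 1 and diagonals 2.
(6,2) attacks row 5 at column 2 and diagonals 1, 3.
(8,11) attacks row 5 at column 11 and diagonals 8.
(11,5) attacks row 5 at column 5 and diagonals 11.
Attacked columns: {1, 2, 3, 5, 6, 7, 8, 9, 10, 11}. Safe: {4}.

columns 4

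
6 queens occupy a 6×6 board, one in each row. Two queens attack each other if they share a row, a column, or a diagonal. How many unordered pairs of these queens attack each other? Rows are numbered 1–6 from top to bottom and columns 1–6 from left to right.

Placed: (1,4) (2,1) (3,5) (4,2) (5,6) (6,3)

All columns are distinct and no two queens satisfy |Δrow| = |Δcol|, so no pair attacks.

0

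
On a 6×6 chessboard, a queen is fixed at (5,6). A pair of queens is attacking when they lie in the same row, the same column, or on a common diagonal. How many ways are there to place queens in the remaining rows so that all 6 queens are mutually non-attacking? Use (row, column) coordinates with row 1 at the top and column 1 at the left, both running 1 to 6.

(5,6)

1

Branch on row 1: col 1 → 0; col 3 → 0; col 4 → 1; col 5 → 0.
Sum: 0 + 0 + 1 + 0 = 1.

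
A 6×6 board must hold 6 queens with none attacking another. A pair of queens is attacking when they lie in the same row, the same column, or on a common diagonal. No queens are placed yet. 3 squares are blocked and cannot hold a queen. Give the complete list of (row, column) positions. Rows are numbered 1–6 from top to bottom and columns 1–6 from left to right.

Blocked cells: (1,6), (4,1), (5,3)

(1,3) (2,6) (3,2) (4,5) (5,1) (6,4)

Row 1: Blocked: 6. Safe: 1, 2, 3, 4, 5. Place at column 3.
Row 2: attacked by (1,3)→{2,3,4}. Safe: 1, 5, 6. Place at column 6.
Row 3: attacked by (1,3)→{1,3,5}; (2,6)→{5,6}. Safe: 2, 4. Place at column 2.
Row 4: attacked by (1,3)→{3,6}; (2,6)→{4,6}; (3,2)→{1,2,3}. Blocked: 1. Safe: 5. Place at column 5.
Row 5: attacked by (1,3)→{3}; (2,6)→{3,6}; (3,2)→{2,4}; (4,5)→{4,5,6}. Blocked: 3. Safe: 1. Place at column 1.
Row 6: attacked by (1,3)→{3}; (2,6)→{2,6}; (3,2)→{2,5}; (4,5)→{3,5}; (5,1)→{1,2}. Safe: 4. Place at column 4.
Columns [3, 6, 2, 5, 1, 4], r−c [-2, -4, 1, -1, 4, 2], r+c [4, 8, 5, 9, 6, 10] are all distinct, so no two queens attack.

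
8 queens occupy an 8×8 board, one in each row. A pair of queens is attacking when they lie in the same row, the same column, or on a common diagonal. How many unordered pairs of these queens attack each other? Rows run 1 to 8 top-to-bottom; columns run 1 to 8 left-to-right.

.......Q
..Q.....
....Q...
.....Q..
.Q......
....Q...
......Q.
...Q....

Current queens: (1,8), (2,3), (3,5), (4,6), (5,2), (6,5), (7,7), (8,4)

2

Same column: (3,5)–(6,5) (column 5).
Same diagonal: (3,5)–(4,6) (|3−4| = |5−6| = 1).
Total attacking pairs: 2.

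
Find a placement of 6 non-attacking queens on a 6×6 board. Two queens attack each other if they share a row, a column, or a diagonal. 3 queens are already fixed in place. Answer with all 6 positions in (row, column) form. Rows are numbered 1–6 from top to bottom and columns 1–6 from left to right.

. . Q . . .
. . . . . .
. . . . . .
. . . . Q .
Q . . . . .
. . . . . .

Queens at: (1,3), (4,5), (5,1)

Row 2: attacked by (1,3)→{2,3,4}; (4,5)→{3,5}; (5,1)→{1,4}. Safe: 6. Place at column 6.
Row 3: attacked by (1,3)→{1,3,5}; (2,6)→{5,6}; (4,5)→{4,5,6}; (5,1)→{1,3}. Safe: 2. Place at column 2.
Row 6: attacked by (1,3)→{3}; (2,6)→{2,6}; (3,2)→{2,5}; (4,5)→{3,5}; (5,1)→{1,2}. Safe: 4. Place at column 4.
Columns [3, 6, 2, 5, 1, 4], r−c [-2, -4, 1, -1, 4, 2], r+c [4, 8, 5, 9, 6, 10] are all distinct, so no two queens attack.

(1,3) (2,6) (3,2) (4,5) (5,1) (6,4)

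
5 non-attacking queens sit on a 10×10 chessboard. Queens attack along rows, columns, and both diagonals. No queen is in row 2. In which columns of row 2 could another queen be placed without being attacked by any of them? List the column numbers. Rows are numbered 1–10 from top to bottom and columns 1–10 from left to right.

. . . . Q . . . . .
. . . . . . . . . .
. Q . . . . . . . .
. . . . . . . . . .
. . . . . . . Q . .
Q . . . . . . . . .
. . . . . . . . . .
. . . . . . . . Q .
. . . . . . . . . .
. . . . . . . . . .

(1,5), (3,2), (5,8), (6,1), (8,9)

(1,5) attacks row 2 at column 5 and diagonals 4, 6.
(3,2) attacks row 2 at column 2 and diagonals 1, 3.
(5,8) attacks row 2 at column 8 and diagonals 5.
(6,1) attacks row 2 at column 1 and diagonals 5.
(8,9) attacks row 2 at column 9 and diagonals 3.
Attacked columns: {1, 2, 3, 4, 5, 6, 8, 9}. Safe: {7, 10}.

columns 7, 10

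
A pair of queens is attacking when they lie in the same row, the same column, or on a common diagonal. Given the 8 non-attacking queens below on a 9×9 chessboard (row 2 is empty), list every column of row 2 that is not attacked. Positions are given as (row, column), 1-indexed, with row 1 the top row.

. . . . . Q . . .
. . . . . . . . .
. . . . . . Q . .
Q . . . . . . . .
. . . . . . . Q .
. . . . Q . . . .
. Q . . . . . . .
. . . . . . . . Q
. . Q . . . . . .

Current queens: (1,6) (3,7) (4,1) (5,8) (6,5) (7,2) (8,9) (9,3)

(1,6) attacks row 2 at column 6 and diagonals 5, 7.
(3,7) attacks row 2 at column 7 and diagonals 6, 8.
(4,1) attacks row 2 at column 1 and diagonals 3.
(5,8) attacks row 2 at column 8 and diagonals 5.
(6,5) attacks row 2 at column 5 and diagonals 1, 9.
(7,2) attacks row 2 at column 2 and diagonals 7.
(8,9) attacks row 2 at column 9 and diagonals 3.
(9,3) attacks row 2 at column 3.
Attacked columns: {1, 2, 3, 5, 6, 7, 8, 9}. Safe: {4}.

columns 4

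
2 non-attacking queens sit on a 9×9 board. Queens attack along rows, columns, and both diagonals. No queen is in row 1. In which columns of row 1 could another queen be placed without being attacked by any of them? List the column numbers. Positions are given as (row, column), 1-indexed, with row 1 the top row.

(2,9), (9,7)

(2,9) attacks row 1 at column 9 and diagonals 8.
(9,7) attacks row 1 at column 7.
Attacked columns: {7, 8, 9}. Safe: {1, 2, 3, 4, 5, 6}.

columns 1, 2, 3, 4, 5, 6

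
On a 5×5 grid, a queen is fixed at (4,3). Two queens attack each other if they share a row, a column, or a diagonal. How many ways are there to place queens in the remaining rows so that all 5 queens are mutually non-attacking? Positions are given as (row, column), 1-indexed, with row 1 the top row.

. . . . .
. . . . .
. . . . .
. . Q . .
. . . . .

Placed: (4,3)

Branch on row 1: col 1 → 0; col 2 → 1; col 4 → 1; col 5 → 0.
Sum: 0 + 1 + 1 + 0 = 2.

2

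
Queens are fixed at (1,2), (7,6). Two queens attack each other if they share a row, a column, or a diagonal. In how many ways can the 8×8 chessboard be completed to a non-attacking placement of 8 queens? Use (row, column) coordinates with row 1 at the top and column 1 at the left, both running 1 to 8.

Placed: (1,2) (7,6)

3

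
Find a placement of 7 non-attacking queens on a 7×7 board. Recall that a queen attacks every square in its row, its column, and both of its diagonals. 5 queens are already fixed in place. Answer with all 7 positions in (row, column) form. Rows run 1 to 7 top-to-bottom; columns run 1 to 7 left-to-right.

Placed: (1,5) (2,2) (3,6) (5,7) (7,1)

(1,5) (2,2) (3,6) (4,3) (5,7) (6,4) (7,1)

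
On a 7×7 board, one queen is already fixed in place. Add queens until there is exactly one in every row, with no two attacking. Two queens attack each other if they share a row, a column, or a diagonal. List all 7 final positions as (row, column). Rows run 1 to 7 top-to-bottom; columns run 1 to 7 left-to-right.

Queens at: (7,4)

(1,7) (2,3) (3,6) (4,2) (5,5) (6,1) (7,4)

Row 1: attacked by (7,4)→{4}. Safe: 1, 2, 3, 5, 6, 7. Place at column 7.
Row 2: attacked by (1,7)→{6,7}; (7,4)→{4}. Safe: 1, 2, 3, 5. Place at column 3.
Row 3: attacked by (1,7)→{5,7}; (2,3)→{2,3,4}; (7,4)→{4}. Safe: 1, 6. Place at column 6.
Row 4: attacked by (1,7)→{4,7}; (2,3)→{1,3,5}; (3,6)→{5,6,7}; (7,4)→{1,4,7}. Safe: 2. Place at column 2.
Row 5: attacked by (1,7)→{3,7}; (2,3)→{3,6}; (3,6)→{4,6}; (4,2)→{1,2,3}; (7,4)→{2,4,6}. Safe: 5. Place at column 5.
Row 6: attacked by (1,7)→{2,7}; (2,3)→{3,7}; (3,6)→{3,6}; (4,2)→{2,4}; (5,5)→{4,5,6}; (7,4)→{3,4,5}. Safe: 1. Place at column 1.
Columns [7, 3, 6, 2, 5, 1, 4], r−c [-6, -1, -3, 2, 0, 5, 3], r+c [8, 5, 9, 6, 10, 7, 11] are all distinct, so no two queens attack.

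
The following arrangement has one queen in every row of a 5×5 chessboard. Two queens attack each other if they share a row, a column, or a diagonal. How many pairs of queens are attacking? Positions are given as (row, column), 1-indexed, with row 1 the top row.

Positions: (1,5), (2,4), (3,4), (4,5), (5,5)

6

Same column: (1,5)–(4,5) (column 5); (1,5)–(5,5) (column 5); (2,4)–(3,4) (column 4); (4,5)–(5,5) (column 5).
Same diagonal: (1,5)–(2,4) (|1−2| = |5−4| = 1); (3,4)–(4,5) (|3−4| = |4−5| = 1).
Total attacking pairs: 6.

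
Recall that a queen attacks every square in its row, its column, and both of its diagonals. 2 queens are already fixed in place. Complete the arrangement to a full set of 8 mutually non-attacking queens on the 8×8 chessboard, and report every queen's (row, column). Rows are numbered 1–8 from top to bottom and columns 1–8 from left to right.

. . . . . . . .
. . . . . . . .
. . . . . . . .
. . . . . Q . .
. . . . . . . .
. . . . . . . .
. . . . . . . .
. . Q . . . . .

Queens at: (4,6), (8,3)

(1,1) (2,7) (3,4) (4,6) (5,8) (6,2) (7,5) (8,3)

Row 1: attacked by (4,6)→{3,6}; (8,3)→{3}. Safe: 1, 2, 4, 5, 7, 8. Place at column 1.
Row 2: attacked by (1,1)→{1,2}; (4,6)→{4,6,8}; (8,3)→{3}. Safe: 5, 7. Place at column 7.
Row 3: attacked by (1,1)→{1,3}; (2,7)→{6,7,8}; (4,6)→{5,6,7}; (8,3)→{3,8}. Safe: 2, 4. Place at column 4.
Row 5: attacked by (1,1)→{1,5}; (2,7)→{4,7}; (3,4)→{2,4,6}; (4,6)→{5,6,7}; (8,3)→{3,6}. Safe: 8. Place at column 8.
Row 6: attacked by (1,1)→{1,6}; (2,7)→{3,7}; (3,4)→{1,4,7}; (4,6)→{4,6,8}; (5,8)→{7,8}; (8,3)→{1,3,5}. Safe: 2. Place at column 2.
Row 7: attacked by (1,1)→{1,7}; (2,7)→{2,7}; (3,4)→{4,8}; (4,6)→{3,6}; (5,8)→{6,8}; (6,2)→{1,2,3}; (8,3)→{2,3,4}. Safe: 5. Place at column 5.
Columns [1, 7, 4, 6, 8, 2, 5, 3], r−c [0, -5, -1, -2, -3, 4, 2, 5], r+c [2, 9, 7, 10, 13, 8, 12, 11] are all distinct, so no two queens attack.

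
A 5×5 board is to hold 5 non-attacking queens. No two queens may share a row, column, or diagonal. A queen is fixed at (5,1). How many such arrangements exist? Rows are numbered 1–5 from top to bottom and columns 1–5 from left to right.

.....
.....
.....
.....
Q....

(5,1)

2

Branch on row 1: col 2 → 0; col 3 → 1; col 4 → 1.
Sum: 0 + 1 + 1 = 2.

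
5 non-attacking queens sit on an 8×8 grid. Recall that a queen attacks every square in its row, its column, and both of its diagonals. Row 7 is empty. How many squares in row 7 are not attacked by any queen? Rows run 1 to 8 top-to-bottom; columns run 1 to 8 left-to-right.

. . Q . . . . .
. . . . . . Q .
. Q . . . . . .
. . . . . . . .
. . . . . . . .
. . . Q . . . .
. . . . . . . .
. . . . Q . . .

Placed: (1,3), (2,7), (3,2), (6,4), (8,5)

(1,3) attacks row 7 at column 3.
(2,7) attacks row 7 at column 7 and diagonals 2.
(3,2) attacks row 7 at column 2 and diagonals 6.
(6,4) attacks row 7 at column 4 and diagonals 3, 5.
(8,5) attacks row 7 at column 5 and diagonals 4, 6.
Attacked columns: {2, 3, 4, 5, 6, 7}. Safe: {1, 8}.

2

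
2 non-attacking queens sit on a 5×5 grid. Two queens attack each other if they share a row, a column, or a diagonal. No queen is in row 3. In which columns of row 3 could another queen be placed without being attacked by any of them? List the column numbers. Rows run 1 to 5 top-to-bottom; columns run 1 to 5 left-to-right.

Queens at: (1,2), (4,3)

(1,2) attacks row 3 at column 2 and diagonals 4.
(4,3) attacks row 3 at column 3 and diagonals 2, 4.
Attacked columns: {2, 3, 4}. Safe: {1, 5}.

columns 1, 5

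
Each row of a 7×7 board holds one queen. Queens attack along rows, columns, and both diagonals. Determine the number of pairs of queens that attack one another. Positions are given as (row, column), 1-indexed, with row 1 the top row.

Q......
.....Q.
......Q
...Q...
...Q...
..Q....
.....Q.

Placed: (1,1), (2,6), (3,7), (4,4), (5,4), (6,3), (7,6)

Same column: (2,6)–(7,6) (column 6); (4,4)–(5,4) (column 4).
Same diagonal: (1,1)–(4,4) (|1−4| = |1−4| = 3); (2,6)–(3,7) (|2−3| = |6−7| = 1); (2,6)–(4,4) (|2−4| = |6−4| = 2); (5,4)–(6,3) (|5−6| = |4−3| = 1); (5,4)–(7,6) (|5−7| = |4−6| = 2).
Total attacking pairs: 7.

7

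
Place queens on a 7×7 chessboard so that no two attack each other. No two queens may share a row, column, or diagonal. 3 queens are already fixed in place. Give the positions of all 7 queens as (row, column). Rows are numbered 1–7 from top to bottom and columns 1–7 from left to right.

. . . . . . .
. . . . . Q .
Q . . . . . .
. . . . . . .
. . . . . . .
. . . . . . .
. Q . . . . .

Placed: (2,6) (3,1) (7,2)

(1,4) (2,6) (3,1) (4,3) (5,5) (6,7) (7,2)

Row 1: attacked by (2,6)→{5,6,7}; (3,1)→{1,3}; (7,2)→{2}. Safe: 4. Place at column 4.
Row 4: attacked by (1,4)→{1,4,7}; (2,6)→{4,6}; (3,1)→{1,2}; (7,2)→{2,5}. Safe: 3. Place at column 3.
Row 5: attacked by (1,4)→{4}; (2,6)→{3,6}; (3,1)→{1,3}; (4,3)→{2,3,4}; (7,2)→{2,4}. Safe: 5, 7. Place at column 5.
Row 6: attacked by (1,4)→{4}; (2,6)→{2,6}; (3,1)→{1,4}; (4,3)→{1,3,5}; (5,5)→{4,5,6}; (7,2)→{1,2,3}. Safe: 7. Place at column 7.
Columns [4, 6, 1, 3, 5, 7, 2], r−c [-3, -4, 2, 1, 0, -1, 5], r+c [5, 8, 4, 7, 10, 13, 9] are all distinct, so no two queens attack.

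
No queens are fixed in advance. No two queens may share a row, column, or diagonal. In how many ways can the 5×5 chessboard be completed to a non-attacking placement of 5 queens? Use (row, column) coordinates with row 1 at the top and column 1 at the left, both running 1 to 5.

Branch on row 1: col 1 → 2; col 2 → 2; col 3 → 2; col 4 → 2; col 5 → 2.
Sum: 2 + 2 + 2 + 2 + 2 = 10.
(This is the classic 5-queens count.)

10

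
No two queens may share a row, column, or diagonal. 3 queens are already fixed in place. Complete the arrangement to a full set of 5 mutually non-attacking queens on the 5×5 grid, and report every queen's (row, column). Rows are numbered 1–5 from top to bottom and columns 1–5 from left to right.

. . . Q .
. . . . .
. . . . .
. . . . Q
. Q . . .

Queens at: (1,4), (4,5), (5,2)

(1,4) (2,1) (3,3) (4,5) (5,2)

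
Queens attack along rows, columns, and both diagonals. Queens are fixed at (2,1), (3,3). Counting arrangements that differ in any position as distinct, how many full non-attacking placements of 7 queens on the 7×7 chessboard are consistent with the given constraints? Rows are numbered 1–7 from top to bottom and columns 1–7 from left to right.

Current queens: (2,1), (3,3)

2

Branch on row 1: col 4 → 1; col 6 → 1; col 7 → 0.
Sum: 1 + 1 + 0 = 2.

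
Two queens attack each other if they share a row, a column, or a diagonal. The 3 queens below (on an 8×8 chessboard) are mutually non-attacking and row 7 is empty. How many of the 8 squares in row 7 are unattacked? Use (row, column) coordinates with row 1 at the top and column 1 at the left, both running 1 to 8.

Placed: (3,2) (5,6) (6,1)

(3,2) attacks row 7 at column 2 and diagonals 6.
(5,6) attacks row 7 at column 6 and diagonals 4, 8.
(6,1) attacks row 7 at column 1 and diagonals 2.
Attacked columns: {1, 2, 4, 6, 8}. Safe: {3, 5, 7}.

3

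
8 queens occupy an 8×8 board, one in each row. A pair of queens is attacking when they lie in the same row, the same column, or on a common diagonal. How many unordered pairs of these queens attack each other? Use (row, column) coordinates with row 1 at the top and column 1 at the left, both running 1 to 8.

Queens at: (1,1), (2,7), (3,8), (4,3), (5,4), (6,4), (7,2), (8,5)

6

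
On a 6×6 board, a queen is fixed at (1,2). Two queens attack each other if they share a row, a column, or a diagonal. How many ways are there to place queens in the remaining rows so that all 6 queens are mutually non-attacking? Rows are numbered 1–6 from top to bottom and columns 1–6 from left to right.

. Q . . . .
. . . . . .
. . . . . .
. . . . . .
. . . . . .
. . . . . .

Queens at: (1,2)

Branch on row 2: col 4 → 1; col 5 → 0; col 6 → 0.
Sum: 1 + 0 + 0 = 1.

1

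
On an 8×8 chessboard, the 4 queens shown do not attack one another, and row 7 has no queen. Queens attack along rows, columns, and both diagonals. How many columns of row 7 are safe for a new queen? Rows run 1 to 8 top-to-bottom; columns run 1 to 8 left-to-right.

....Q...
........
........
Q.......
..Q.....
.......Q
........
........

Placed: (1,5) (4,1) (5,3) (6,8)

(1,5) attacks row 7 at column 5.
(4,1) attacks row 7 at column 1 and diagonals 4.
(5,3) attacks row 7 at column 3 and diagonals 1, 5.
(6,8) attacks row 7 at column 8 and diagonals 7.
Attacked columns: {1, 3, 4, 5, 7, 8}. Safe: {2, 6}.

2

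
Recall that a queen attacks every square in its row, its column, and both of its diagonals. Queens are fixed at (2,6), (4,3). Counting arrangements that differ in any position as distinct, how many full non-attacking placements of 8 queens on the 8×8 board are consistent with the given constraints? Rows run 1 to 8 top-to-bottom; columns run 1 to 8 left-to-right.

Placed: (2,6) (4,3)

3

Branch on row 1: col 1 → 1; col 2 → 1; col 4 → 1; col 8 → 0.
Sum: 1 + 1 + 1 + 0 = 3.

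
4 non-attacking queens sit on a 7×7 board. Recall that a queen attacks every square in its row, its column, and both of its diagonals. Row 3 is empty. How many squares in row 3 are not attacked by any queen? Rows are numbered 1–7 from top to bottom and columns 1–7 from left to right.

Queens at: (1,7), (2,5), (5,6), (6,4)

(1,7) attacks row 3 at column 7 and diagonals 5.
(2,5) attacks row 3 at column 5 and diagonals 4, 6.
(5,6) attacks row 3 at column 6 and diagonals 4.
(6,4) attacks row 3 at column 4 and diagonals 1, 7.
Attacked columns: {1, 4, 5, 6, 7}. Safe: {2, 3}.

2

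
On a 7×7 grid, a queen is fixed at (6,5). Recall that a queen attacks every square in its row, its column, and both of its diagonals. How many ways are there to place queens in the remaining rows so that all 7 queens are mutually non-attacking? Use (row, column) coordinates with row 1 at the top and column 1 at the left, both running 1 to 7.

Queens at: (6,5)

6

Branch on row 1: col 1 → 1; col 2 → 1; col 3 → 0; col 4 → 1; col 6 → 3; col 7 → 0.
Sum: 1 + 1 + 0 + 1 + 3 + 0 = 6.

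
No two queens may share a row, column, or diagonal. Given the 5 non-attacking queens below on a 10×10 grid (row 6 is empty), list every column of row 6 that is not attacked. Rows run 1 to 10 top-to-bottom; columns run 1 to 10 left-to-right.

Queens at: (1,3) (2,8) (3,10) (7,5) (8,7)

(1,3) attacks row 6 at column 3 and diagonals 8.
(2,8) attacks row 6 at column 8 and diagonals 4.
(3,10) attacks row 6 at column 10 and diagonals 7.
(7,5) attacks row 6 at column 5 and diagonals 4, 6.
(8,7) attacks row 6 at column 7 and diagonals 5, 9.
Attacked columns: {3, 4, 5, 6, 7, 8, 9, 10}. Safe: {1, 2}.

columns 1, 2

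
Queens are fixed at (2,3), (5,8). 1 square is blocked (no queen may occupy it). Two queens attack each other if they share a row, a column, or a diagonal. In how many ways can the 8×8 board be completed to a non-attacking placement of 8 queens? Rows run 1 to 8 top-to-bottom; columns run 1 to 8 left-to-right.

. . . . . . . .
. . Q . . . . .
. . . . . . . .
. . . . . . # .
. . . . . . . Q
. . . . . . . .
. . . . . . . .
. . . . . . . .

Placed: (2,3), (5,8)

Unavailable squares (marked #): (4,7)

Branch on row 1: col 1 → 0; col 5 → 1; col 6 → 1; col 7 → 1.
Sum: 0 + 1 + 1 + 1 = 3.

3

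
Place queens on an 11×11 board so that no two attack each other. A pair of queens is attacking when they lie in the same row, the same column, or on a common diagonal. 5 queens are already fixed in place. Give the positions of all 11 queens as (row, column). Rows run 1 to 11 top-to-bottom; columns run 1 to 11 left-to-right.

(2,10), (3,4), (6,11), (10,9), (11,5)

(1,3) (2,10) (3,4) (4,2) (5,8) (6,11) (7,7) (8,1) (9,6) (10,9) (11,5)

Row 1: attacked by (2,10)→{9,10,11}; (3,4)→{2,4,6}; (6,11)→{6,11}; (10,9)→{9}; (11,5)→{5}. Safe: 1, 3, 7, 8. Place at column 3.
Row 4: attacked by (1,3)→{3,6}; (2,10)→{8,10}; (3,4)→{3,4,5}; (6,11)→{9,11}; (10,9)→{3,9}; (11,5)→{5}. Safe: 1, 2, 7. Place at column 2.
Row 5: attacked by (1,3)→{3,7}; (2,10)→{7,10}; (3,4)→{2,4,6}; (4,2)→{1,2,3}; (6,11)→{10,11}; (10,9)→{4,9}; (11,5)→{5,11}. Safe: 8. Place at column 8.
Row 7: attacked by (1,3)→{3,9}; (2,10)→{5,10}; (3,4)→{4,8}; (4,2)→{2,5}; (5,8)→{6,8,10}; (6,11)→{10,11}; (10,9)→{6,9}; (11,5)→{1,5,9}. Safe: 7. Place at column 7.
Row 8: attacked by (1,3)→{3,10}; (2,10)→{4,10}; (3,4)→{4,9}; (4,2)→{2,6}; (5,8)→{5,8,11}; (6,11)→{9,11}; (7,7)→{6,7,8}; (10,9)→{7,9,11}; (11,5)→{2,5,8}. Safe: 1. Place at column 1.
Row 9: attacked by (1,3)→{3,11}; (2,10)→{3,10}; (3,4)→{4,10}; (4,2)→{2,7}; (5,8)→{4,8}; (6,11)→{8,11}; (7,7)→{5,7,9}; (8,1)→{1,2}; (10,9)→{8,9,10}; (11,5)→{3,5,7}. Safe: 6. Place at column 6.
Columns [3, 10, 4, 2, 8, 11, 7, 1, 6, 9, 5], r−c [-2, -8, -1, 2, -3, -5, 0, 7, 3, 1, 6], r+c [4, 12, 7, 6, 13, 17, 14, 9, 15, 19, 16] are all distinct, so no two queens attack.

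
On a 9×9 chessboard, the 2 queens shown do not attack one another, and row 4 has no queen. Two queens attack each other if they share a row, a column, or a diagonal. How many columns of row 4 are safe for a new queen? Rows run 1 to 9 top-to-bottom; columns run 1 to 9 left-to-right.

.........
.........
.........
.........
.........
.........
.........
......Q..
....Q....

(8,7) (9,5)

6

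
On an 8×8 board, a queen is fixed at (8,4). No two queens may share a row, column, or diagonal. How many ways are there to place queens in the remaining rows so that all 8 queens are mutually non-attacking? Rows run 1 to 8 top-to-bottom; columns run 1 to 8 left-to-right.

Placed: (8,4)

18

Branch on row 1: col 1 → 1; col 2 → 3; col 3 → 3; col 5 → 3; col 6 → 4; col 7 → 3; col 8 → 1.
Sum: 1 + 3 + 3 + 3 + 4 + 3 + 1 = 18.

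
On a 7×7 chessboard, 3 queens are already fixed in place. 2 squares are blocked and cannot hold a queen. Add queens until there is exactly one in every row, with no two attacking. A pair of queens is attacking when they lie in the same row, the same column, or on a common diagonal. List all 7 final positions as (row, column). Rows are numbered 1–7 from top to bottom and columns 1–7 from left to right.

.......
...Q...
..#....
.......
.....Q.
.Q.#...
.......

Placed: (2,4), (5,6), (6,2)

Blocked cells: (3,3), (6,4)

(1,1) (2,4) (3,7) (4,3) (5,6) (6,2) (7,5)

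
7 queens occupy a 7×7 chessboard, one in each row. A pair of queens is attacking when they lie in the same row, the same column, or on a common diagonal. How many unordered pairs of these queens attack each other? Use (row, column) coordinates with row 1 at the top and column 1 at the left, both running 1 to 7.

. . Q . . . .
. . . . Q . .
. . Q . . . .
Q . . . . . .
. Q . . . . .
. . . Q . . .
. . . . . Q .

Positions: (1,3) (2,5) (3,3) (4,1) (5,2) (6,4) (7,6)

3

Same column: (1,3)–(3,3) (column 3).
Same diagonal: (2,5)–(5,2) (|2−5| = |5−2| = 3); (4,1)–(5,2) (|4−5| = |1−2| = 1).
Total attacking pairs: 3.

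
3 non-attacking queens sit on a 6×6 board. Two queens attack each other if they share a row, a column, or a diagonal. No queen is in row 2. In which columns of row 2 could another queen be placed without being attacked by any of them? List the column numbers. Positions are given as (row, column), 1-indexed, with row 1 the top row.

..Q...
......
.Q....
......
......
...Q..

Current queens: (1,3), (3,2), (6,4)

columns 5, 6

(1,3) attacks row 2 at column 3 and diagonals 2, 4.
(3,2) attacks row 2 at column 2 and diagonals 1, 3.
(6,4) attacks row 2 at column 4.
Attacked columns: {1, 2, 3, 4}. Safe: {5, 6}.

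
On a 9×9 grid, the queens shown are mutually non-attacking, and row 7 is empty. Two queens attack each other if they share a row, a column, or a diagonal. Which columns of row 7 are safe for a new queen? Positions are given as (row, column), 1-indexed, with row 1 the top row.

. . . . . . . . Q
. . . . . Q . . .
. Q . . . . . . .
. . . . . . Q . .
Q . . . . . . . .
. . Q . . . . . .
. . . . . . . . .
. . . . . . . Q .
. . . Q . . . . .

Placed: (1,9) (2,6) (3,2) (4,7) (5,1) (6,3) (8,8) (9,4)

columns 5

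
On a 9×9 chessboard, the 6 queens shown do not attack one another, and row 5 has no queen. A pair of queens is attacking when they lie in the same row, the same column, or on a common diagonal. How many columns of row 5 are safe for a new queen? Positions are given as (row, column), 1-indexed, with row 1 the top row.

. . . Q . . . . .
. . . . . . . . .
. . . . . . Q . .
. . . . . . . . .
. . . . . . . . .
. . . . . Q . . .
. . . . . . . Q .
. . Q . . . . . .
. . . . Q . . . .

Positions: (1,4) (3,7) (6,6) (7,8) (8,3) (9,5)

1

(1,4) attacks row 5 at column 4 and diagonals 8.
(3,7) attacks row 5 at column 7 and diagonals 5, 9.
(6,6) attacks row 5 at column 6 and diagonals 5, 7.
(7,8) attacks row 5 at column 8 and diagonals 6.
(8,3) attacks row 5 at column 3 and diagonals 6.
(9,5) attacks row 5 at column 5 and diagonals 1, 9.
Attacked columns: {1, 3, 4, 5, 6, 7, 8, 9}. Safe: {2}.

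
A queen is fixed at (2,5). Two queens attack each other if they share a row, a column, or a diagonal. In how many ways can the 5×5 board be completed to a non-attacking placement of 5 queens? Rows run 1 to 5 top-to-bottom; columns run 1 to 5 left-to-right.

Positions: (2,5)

2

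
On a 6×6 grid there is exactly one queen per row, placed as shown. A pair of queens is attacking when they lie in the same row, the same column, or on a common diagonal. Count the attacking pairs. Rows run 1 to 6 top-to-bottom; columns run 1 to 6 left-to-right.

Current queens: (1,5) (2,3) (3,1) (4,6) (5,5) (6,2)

2

Same column: (1,5)–(5,5) (column 5).
Same diagonal: (4,6)–(5,5) (|4−5| = |6−5| = 1).
Total attacking pairs: 2.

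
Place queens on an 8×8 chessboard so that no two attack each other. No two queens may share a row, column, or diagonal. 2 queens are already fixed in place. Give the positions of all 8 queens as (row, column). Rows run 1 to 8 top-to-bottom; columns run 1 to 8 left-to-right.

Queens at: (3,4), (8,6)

(1,8) (2,2) (3,4) (4,1) (5,7) (6,5) (7,3) (8,6)

Row 1: attacked by (3,4)→{2,4,6}; (8,6)→{6}. Safe: 1, 3, 5, 7, 8. Place at column 8.
Row 2: attacked by (1,8)→{7,8}; (3,4)→{3,4,5}; (8,6)→{6}. Safe: 1, 2. Place at column 2.
Row 4: attacked by (1,8)→{5,8}; (2,2)→{2,4}; (3,4)→{3,4,5}; (8,6)→{2,6}. Safe: 1, 7. Place at column 1.
Row 5: attacked by (1,8)→{4,8}; (2,2)→{2,5}; (3,4)→{2,4,6}; (4,1)→{1,2}; (8,6)→{3,6}. Safe: 7. Place at column 7.
Row 6: attacked by (1,8)→{3,8}; (2,2)→{2,6}; (3,4)→{1,4,7}; (4,1)→{1,3}; (5,7)→{6,7,8}; (8,6)→{4,6,8}. Safe: 5. Place at column 5.
Row 7: attacked by (1,8)→{2,8}; (2,2)→{2,7}; (3,4)→{4,8}; (4,1)→{1,4}; (5,7)→{5,7}; (6,5)→{4,5,6}; (8,6)→{5,6,7}. Safe: 3. Place at column 3.
Columns [8, 2, 4, 1, 7, 5, 3, 6], r−c [-7, 0, -1, 3, -2, 1, 4, 2], r+c [9, 4, 7, 5, 12, 11, 10, 14] are all distinct, so no two queens attack.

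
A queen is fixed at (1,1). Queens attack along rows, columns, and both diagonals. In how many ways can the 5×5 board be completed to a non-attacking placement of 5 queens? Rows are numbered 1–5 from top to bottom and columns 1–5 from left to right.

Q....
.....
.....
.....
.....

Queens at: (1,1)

2

Branch on row 2: col 3 → 1; col 4 → 1; col 5 → 0.
Sum: 1 + 1 + 0 = 2.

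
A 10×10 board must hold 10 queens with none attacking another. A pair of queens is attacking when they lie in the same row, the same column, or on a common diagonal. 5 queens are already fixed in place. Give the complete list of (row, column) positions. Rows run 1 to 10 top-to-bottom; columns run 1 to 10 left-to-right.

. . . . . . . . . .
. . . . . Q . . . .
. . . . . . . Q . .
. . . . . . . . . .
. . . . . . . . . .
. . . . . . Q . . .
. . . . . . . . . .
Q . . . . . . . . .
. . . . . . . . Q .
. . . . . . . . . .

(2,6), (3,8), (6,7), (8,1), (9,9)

Row 1: attacked by (2,6)→{5,6,7}; (3,8)→{6,8,10}; (6,7)→{2,7}; (8,1)→{1,8}; (9,9)→{1,9}. Safe: 3, 4. Place at column 4.
Row 4: attacked by (1,4)→{1,4,7}; (2,6)→{4,6,8}; (3,8)→{7,8,9}; (6,7)→{5,7,9}; (8,1)→{1,5}; (9,9)→{4,9}. Safe: 2, 3, 10. Place at column 10.
Row 5: attacked by (1,4)→{4,8}; (2,6)→{3,6,9}; (3,8)→{6,8,10}; (4,10)→{9,10}; (6,7)→{6,7,8}; (8,1)→{1,4}; (9,9)→{5,9}. Safe: 2. Place at column 2.
Row 7: attacked by (1,4)→{4,10}; (2,6)→{1,6}; (3,8)→{4,8}; (4,10)→{7,10}; (5,2)→{2,4}; (6,7)→{6,7,8}; (8,1)→{1,2}; (9,9)→{7,9}. Safe: 3, 5. Place at column 3.
Row 10: attacked by (1,4)→{4}; (2,6)→{6}; (3,8)→{1,8}; (4,10)→{4,10}; (5,2)→{2,7}; (6,7)→{3,7}; (7,3)→{3,6}; (8,1)→{1,3}; (9,9)→{8,9,10}. Safe: 5. Place at column 5.
Columns [4, 6, 8, 10, 2, 7, 3, 1, 9, 5], r−c [-3, -4, -5, -6, 3, -1, 4, 7, 0, 5], r+c [5, 8, 11, 14, 7, 13, 10, 9, 18, 15] are all distinct, so no two queens attack.

(1,4) (2,6) (3,8) (4,10) (5,2) (6,7) (7,3) (8,1) (9,9) (10,5)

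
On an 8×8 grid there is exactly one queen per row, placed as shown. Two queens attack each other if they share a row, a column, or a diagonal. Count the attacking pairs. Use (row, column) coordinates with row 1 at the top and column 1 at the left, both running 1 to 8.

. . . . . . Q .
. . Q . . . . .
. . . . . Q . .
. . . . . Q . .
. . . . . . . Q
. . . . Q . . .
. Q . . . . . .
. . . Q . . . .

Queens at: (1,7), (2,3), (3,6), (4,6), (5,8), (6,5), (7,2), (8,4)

Same column: (3,6)–(4,6) (column 6).
Same diagonal: (3,6)–(5,8) (|3−5| = |6−8| = 2); (3,6)–(7,2) (|3−7| = |6−2| = 4).
Total attacking pairs: 3.

3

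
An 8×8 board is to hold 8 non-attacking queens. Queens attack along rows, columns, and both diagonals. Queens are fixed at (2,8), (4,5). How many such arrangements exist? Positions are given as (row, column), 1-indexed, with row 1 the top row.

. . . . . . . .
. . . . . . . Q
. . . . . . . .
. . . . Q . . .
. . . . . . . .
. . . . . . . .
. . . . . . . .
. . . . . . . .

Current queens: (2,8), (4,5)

1

Branch on row 1: col 1 → 0; col 3 → 0; col 4 → 1; col 6 → 0.
Sum: 0 + 0 + 1 + 0 = 1.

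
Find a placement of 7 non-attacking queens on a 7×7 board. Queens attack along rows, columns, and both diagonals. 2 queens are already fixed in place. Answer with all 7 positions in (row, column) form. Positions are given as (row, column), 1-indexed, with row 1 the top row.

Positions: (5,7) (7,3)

Row 1: attacked by (5,7)→{3,7}; (7,3)→{3}. Safe: 1, 2, 4, 5, 6. Place at column 1.
Row 2: attacked by (1,1)→{1,2}; (5,7)→{4,7}; (7,3)→{3}. Safe: 5, 6. Place at column 6.
Row 3: attacked by (1,1)→{1,3}; (2,6)→{5,6,7}; (5,7)→{5,7}; (7,3)→{3,7}. Safe: 2, 4. Place at column 4.
Row 4: attacked by (1,1)→{1,4}; (2,6)→{4,6}; (3,4)→{3,4,5}; (5,7)→{6,7}; (7,3)→{3,6}. Safe: 2. Place at column 2.
Row 6: attacked by (1,1)→{1,6}; (2,6)→{2,6}; (3,4)→{1,4,7}; (4,2)→{2,4}; (5,7)→{6,7}; (7,3)→{2,3,4}. Safe: 5. Place at column 5.
Columns [1, 6, 4, 2, 7, 5, 3], r−c [0, -4, -1, 2, -2, 1, 4], r+c [2, 8, 7, 6, 12, 11, 10] are all distinct, so no two queens attack.

(1,1) (2,6) (3,4) (4,2) (5,7) (6,5) (7,3)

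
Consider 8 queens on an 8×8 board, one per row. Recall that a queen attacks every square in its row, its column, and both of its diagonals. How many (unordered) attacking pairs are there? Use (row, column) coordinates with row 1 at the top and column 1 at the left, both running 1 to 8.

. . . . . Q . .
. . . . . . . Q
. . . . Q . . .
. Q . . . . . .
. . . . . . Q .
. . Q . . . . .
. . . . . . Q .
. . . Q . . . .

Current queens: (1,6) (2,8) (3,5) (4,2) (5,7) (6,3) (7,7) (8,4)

Same column: (5,7)–(7,7) (column 7).
Same diagonal: (3,5)–(5,7) (|3−5| = |5−7| = 2); (5,7)–(8,4) (|5−8| = |7−4| = 3).
Total attacking pairs: 3.

3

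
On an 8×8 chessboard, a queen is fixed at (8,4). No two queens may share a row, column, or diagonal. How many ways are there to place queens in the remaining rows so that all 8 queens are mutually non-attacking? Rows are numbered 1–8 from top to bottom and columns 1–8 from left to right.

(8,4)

Branch on row 1: col 1 → 1; col 2 → 3; col 3 → 3; col 5 → 3; col 6 → 4; col 7 → 3; col 8 → 1.
Sum: 1 + 3 + 3 + 3 + 4 + 3 + 1 = 18.

18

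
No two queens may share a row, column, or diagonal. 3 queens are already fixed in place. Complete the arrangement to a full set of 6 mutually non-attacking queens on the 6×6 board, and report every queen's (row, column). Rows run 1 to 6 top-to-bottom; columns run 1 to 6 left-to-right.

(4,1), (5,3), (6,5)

(1,2) (2,4) (3,6) (4,1) (5,3) (6,5)

Row 1: attacked by (4,1)→{1,4}; (5,3)→{3}; (6,5)→{5}. Safe: 2, 6. Place at column 2.
Row 2: attacked by (1,2)→{1,2,3}; (4,1)→{1,3}; (5,3)→{3,6}; (6,5)→{1,5}. Safe: 4. Place at column 4.
Row 3: attacked by (1,2)→{2,4}; (2,4)→{3,4,5}; (4,1)→{1,2}; (5,3)→{1,3,5}; (6,5)→{2,5}. Safe: 6. Place at column 6.
Columns [2, 4, 6, 1, 3, 5], r−c [-1, -2, -3, 3, 2, 1], r+c [3, 6, 9, 5, 8, 11] are all distinct, so no two queens attack.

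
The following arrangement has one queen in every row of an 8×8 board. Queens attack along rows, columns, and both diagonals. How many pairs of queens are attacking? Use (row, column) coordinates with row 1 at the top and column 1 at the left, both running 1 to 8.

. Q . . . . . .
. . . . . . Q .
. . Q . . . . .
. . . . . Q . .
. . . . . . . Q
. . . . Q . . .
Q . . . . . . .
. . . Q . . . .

0

All columns are distinct and no two queens satisfy |Δrow| = |Δcol|, so no pair attacks.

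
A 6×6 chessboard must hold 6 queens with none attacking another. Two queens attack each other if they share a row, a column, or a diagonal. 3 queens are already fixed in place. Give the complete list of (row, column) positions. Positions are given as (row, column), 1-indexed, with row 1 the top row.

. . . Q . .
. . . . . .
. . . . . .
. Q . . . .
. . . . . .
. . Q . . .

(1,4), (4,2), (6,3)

Row 2: attacked by (1,4)→{3,4,5}; (4,2)→{2,4}; (6,3)→{3}. Safe: 1, 6. Place at column 1.
Row 3: attacked by (1,4)→{2,4,6}; (2,1)→{1,2}; (4,2)→{1,2,3}; (6,3)→{3,6}. Safe: 5. Place at column 5.
Row 5: attacked by (1,4)→{4}; (2,1)→{1,4}; (3,5)→{3,5}; (4,2)→{1,2,3}; (6,3)→{2,3,4}. Safe: 6. Place at column 6.
Columns [4, 1, 5, 2, 6, 3], r−c [-3, 1, -2, 2, -1, 3], r+c [5, 3, 8, 6, 11, 9] are all distinct, so no two queens attack.

(1,4) (2,1) (3,5) (4,2) (5,6) (6,3)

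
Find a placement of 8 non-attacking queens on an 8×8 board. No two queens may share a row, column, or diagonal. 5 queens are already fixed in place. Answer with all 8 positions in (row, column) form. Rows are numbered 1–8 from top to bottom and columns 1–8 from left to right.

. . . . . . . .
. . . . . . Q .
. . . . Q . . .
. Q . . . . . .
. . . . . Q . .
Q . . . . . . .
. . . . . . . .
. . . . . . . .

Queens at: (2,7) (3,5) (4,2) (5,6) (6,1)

Row 1: attacked by (2,7)→{6,7,8}; (3,5)→{3,5,7}; (4,2)→{2,5}; (5,6)→{2,6}; (6,1)→{1,6}. Safe: 4. Place at column 4.
Row 7: attacked by (1,4)→{4}; (2,7)→{2,7}; (3,5)→{1,5}; (4,2)→{2,5}; (5,6)→{4,6,8}; (6,1)→{1,2}. Safe: 3. Place at column 3.
Row 8: attacked by (1,4)→{4}; (2,7)→{1,7}; (3,5)→{5}; (4,2)→{2,6}; (5,6)→{3,6}; (6,1)→{1,3}; (7,3)→{2,3,4}. Safe: 8. Place at column 8.
Columns [4, 7, 5, 2, 6, 1, 3, 8], r−c [-3, -5, -2, 2, -1, 5, 4, 0], r+c [5, 9, 8, 6, 11, 7, 10, 16] are all distinct, so no two queens attack.

(1,4) (2,7) (3,5) (4,2) (5,6) (6,1) (7,3) (8,8)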